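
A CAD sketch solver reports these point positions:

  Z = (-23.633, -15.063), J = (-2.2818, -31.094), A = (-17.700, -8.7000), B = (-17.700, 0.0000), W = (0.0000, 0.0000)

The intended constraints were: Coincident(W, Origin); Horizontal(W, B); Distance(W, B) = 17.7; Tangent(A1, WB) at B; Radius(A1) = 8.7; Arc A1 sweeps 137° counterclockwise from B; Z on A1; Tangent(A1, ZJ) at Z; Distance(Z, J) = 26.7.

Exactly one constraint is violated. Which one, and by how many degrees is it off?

Tangent(A1, ZJ) at Z — off by 6.10°.

W = (0.00, 0.00) ✓; W.y = 0.00, B.y = 0.00 ✓; |WB| = 17.70 ✓; ∠(AB, BW) = 90.00° ✓; |AB| = 8.700 ✓; bearing(A→Z) − bearing(A→B) = 137.0° ✓; |AZ| = 8.700 ✓; ∠(AZ, ZJ) = 83.90° ✗; |ZJ| = 26.70 ✓.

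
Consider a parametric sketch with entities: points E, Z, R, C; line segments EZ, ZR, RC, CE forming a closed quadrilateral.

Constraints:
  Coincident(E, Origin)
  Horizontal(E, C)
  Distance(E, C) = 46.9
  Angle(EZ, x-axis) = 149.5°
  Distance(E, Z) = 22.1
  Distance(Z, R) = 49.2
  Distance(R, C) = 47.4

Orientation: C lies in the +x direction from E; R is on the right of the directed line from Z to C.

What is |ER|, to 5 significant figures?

30.429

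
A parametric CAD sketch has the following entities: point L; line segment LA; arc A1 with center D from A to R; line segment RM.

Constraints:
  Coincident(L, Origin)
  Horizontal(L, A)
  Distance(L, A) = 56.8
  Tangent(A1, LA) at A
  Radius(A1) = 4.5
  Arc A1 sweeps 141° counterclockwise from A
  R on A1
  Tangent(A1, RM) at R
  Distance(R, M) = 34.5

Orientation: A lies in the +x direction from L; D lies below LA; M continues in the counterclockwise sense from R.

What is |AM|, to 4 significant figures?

38.18

L is at the origin; L and A share the same y with |LA| = 56.8 and A on the +x side, so A = (56.80, 0.000). A1 meets LA tangentially, so DA is at right angles to LA, so D = A + (0, -4.5) = (56.80, -4.500). On A1, A sits at bearing 90° from D; a 141° counterclockwise sweep puts R at bearing 231°, so R = D + 4.5·(cos 231°, sin 231°) = (53.97, -7.997). Since A1 is tangent to RM there, DR ⟂ RM, so RM runs along (−sin 231°, cos 231°); with |RM| = 34.5, M = (80.78, -29.71). Then |AM| = |M − A| = 38.18.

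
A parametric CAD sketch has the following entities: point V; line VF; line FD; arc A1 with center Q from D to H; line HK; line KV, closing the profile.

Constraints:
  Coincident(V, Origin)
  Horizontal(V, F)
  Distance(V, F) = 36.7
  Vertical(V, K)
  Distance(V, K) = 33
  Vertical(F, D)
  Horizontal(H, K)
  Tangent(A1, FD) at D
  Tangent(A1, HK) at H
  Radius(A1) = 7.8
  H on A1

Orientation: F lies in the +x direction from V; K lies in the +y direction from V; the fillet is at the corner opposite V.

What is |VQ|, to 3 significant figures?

38.3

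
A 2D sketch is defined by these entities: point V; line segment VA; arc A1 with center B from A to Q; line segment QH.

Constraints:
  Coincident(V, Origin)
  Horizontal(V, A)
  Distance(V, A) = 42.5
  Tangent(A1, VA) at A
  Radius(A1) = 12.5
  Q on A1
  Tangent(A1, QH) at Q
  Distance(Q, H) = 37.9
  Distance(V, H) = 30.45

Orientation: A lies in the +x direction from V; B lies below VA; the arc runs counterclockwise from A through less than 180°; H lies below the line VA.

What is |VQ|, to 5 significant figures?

34.018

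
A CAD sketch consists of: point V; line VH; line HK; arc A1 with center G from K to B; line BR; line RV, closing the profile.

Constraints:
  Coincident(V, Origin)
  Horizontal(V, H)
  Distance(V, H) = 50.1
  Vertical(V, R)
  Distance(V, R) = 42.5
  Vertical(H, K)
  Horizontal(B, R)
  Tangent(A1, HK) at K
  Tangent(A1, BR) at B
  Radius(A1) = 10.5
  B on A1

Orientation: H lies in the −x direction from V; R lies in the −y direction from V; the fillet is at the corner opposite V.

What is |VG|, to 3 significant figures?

50.9

VR is vertical with |VR| = 42.5 and R on the −y side, so R = (0.00, -42.5). The virtual corner opposite V is at (-50.1, -42.5). Since A1 is tangent to HK there, GK ⟂ HK and the tangent condition forces GB to be normal to BR, with radius 10.5, so the center G sits 10.5 in from both sides at G = (-39.6, -32.0). Then |VG| = |G − V| = 50.9.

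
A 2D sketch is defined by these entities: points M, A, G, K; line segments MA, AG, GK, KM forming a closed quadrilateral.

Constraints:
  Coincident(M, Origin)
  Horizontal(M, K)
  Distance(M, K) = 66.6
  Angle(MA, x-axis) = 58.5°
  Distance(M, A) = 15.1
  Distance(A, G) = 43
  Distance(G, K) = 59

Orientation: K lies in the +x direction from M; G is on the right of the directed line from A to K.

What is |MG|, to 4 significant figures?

33.27

M is at the origin; M and K share the same y with |MK| = 66.6 and K in +x, so K = (66.6, 0). MA runs at 58.5° with |MA| = 15.1, so A = (7.890, 12.87). G is determined by |AG| = 43.0 and |GK| = 59.0 together: it lies at the intersection of circle(A, 43.0) and circle(K, 59.0). With |AK| = 60.11, the foot of the radical line on AK is 16.48 from A and the perpendicular offset is √(43.0² − 16.48²) = 39.72. Taking the right-of-AK solution: G = (15.48, -29.45).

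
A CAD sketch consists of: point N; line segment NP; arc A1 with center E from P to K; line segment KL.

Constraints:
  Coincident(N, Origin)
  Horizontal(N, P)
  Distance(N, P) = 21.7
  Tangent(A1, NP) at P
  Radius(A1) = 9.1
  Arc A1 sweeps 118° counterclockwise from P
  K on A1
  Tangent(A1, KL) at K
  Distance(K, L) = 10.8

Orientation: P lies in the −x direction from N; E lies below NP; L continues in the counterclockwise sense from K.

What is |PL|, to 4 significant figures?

23.10

N is at the origin; N and P share the same y with |NP| = 21.7 and P on the −x side, so P = (-21.70, 0.000). Since A1 is tangent to NP there, EP ⟂ NP, so E = P + (0, -9.1) = (-21.70, -9.100). On A1, P sits at bearing 90° from E; a 118° counterclockwise sweep puts K at bearing 208°, so K = E + 9.1·(cos 208°, sin 208°) = (-29.73, -13.37). Since A1 is tangent to KL there, EK ⟂ KL, so KL runs along (−sin 208°, cos 208°); with |KL| = 10.8, L = (-24.66, -22.91). Then |PL| = |L − P| = 23.10.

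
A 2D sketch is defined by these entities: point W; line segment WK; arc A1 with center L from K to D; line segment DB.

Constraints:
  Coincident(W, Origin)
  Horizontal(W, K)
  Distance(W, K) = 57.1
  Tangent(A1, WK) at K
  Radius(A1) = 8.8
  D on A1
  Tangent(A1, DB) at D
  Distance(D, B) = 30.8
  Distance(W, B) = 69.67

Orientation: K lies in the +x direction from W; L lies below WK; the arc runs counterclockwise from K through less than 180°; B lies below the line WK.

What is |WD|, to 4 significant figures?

49.83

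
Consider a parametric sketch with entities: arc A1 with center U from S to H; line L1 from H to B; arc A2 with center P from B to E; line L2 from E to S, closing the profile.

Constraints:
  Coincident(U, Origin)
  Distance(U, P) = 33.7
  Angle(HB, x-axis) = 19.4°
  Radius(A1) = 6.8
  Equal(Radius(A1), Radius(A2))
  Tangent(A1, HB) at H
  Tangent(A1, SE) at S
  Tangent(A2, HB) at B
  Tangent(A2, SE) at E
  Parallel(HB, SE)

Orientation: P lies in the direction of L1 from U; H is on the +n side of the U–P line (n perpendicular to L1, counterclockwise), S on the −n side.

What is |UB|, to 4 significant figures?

34.38

The slot axis is L1's direction at 19.4°, so u = (cos 19.4°, sin 19.4°) = (0.9432, 0.3322) and n = (−sin 19.4°, cos 19.4°) = (-0.3322, 0.9432). U is at the origin and P lies 33.7 along u from U, so P = 33.7·u = (31.79, 11.19). Tangency of A1 to both parallel lines with radius 6.8 puts H and S at U ± 6.8·n: H = (-2.259, 6.414), S = (2.259, -6.414). Equal radii place B and E the same way about P: B = P + 6.8·n = (29.53, 17.61), E = P − 6.8·n = (34.05, 4.780). Then |UB| = |B − U| = 34.38.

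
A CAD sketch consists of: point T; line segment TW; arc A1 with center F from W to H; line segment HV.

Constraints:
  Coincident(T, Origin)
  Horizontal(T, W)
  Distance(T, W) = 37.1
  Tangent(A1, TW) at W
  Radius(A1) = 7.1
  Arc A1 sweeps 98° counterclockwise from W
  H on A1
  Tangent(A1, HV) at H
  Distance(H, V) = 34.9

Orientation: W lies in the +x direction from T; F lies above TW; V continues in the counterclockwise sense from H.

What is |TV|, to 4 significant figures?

57.98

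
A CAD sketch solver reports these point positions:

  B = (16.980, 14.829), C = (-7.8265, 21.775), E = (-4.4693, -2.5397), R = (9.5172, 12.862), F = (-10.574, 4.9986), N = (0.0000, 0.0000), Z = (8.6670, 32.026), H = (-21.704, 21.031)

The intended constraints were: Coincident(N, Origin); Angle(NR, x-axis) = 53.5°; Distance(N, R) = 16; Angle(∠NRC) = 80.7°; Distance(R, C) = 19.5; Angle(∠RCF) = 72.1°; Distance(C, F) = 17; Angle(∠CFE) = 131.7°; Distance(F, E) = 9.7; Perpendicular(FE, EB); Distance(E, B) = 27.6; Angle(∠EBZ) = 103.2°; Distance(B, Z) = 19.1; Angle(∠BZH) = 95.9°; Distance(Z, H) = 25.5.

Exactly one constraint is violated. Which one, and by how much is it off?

Distance(Z, H) = 25.5 — off by 6.80.

N = (0.00, 0.00) ✓; NR at 53.50° ✓; |NR| = 16.00 ✓; ∠NRC = 80.70° ✓; |RC| = 19.50 ✓; ∠RCF = 72.10° ✓; |CF| = 17.00 ✓; ∠CFE = 131.7° ✓; |FE| = 9.700 ✓; ∠(FE, EB) = 90.00° ✓; |EB| = 27.60 ✓; ∠EBZ = 103.2° ✓; |BZ| = 19.10 ✓; ∠BZH = 95.90° ✓; |ZH| = 32.30 ✗.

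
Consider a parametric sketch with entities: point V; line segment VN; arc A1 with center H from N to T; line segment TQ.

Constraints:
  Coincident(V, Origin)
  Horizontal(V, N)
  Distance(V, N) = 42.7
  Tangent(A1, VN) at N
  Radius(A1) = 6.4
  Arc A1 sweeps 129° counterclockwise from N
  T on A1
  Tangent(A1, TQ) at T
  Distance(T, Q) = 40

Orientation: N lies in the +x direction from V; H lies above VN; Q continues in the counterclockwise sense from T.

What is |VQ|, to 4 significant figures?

47.22

V is at the origin; VN is horizontal with |VN| = 42.7 and N on the +x side, so N = (42.70, 0.000). Since A1 is tangent to VN there, HN ⟂ VN, so H = N + (0, 6.4) = (42.70, 6.400). On A1, N sits at bearing -90° from H; a 129° counterclockwise sweep puts T at bearing 39°, so T = H + 6.4·(cos 39°, sin 39°) = (47.67, 10.43). Since A1 is tangent to TQ there, HT ⟂ TQ, so TQ runs along (−sin 39°, cos 39°); with |TQ| = 40.0, Q = (22.50, 41.51). Then |VQ| = |Q − V| = 47.22.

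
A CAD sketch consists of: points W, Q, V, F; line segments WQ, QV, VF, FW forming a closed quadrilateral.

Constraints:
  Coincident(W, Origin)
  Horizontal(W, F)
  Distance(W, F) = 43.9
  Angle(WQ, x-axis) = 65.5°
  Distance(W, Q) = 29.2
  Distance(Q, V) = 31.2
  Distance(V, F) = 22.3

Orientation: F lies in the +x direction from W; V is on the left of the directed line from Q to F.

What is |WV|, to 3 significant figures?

48.4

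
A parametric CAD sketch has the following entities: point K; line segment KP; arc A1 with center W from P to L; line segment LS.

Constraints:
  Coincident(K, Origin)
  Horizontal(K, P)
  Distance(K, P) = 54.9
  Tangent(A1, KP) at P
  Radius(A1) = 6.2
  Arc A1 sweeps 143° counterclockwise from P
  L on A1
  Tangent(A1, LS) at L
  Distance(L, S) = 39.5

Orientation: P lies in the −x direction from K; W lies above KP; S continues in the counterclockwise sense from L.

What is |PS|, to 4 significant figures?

44.65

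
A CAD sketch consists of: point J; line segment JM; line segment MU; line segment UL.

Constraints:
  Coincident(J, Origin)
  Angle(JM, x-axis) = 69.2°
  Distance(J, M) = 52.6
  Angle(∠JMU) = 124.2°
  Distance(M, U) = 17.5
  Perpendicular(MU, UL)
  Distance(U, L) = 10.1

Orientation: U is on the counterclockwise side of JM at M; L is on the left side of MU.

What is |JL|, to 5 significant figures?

57.715

J is at the origin; JM runs at 69.2° with length 52.6, so M = 52.6·(cos 69.2°, sin 69.2°) = (18.679, 49.172). ∠JMU = 124.2°, so MU runs at 69.2° + (180° − 124.2°) = 125.00° from the x-axis; with |MU| = 17.5, U = M + 17.5·(cos 125.00°, sin 125.00°) = (8.6410, 63.507). The perpendicularity gives UL at right angles to MU; with |UL| = 10.1 on the left of MU, L = U + 10.1·(-0.81915, -0.57358) = (0.36760, 57.714). Then |JL| = |L − J| = 57.715.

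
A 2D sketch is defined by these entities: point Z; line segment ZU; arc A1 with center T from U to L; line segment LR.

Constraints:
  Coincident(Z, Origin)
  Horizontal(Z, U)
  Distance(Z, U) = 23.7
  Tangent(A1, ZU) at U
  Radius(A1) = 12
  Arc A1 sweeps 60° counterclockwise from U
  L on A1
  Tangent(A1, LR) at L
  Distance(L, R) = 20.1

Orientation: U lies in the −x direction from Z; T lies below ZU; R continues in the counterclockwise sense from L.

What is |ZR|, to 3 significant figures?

50.0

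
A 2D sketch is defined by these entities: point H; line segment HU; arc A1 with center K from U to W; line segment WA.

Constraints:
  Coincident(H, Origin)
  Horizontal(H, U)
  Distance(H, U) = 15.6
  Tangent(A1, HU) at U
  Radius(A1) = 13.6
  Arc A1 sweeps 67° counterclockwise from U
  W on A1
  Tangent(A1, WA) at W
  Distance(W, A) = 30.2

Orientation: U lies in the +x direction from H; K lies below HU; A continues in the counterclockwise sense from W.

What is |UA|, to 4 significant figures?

43.52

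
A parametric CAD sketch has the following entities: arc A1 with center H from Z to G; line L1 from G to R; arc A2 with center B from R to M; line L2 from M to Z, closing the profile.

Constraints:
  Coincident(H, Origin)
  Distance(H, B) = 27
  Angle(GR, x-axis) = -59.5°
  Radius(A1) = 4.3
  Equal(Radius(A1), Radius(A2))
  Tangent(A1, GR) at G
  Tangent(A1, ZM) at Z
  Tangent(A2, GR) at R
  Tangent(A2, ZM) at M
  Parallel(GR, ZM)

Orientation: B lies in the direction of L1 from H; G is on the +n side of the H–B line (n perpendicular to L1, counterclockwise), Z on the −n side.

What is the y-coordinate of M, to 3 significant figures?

-25.4

The slot axis is L1's direction at -59.5°, so u = (cos -59.5°, sin -59.5°) = (0.508, -0.862) and n = (−sin -59.5°, cos -59.5°) = (0.862, 0.508). H is at the origin and B lies 27.0 along u from H, so B = 27.0·u = (13.7, -23.3). Tangency of A1 to both parallel lines with radius 4.3 puts G and Z at H ± 4.3·n: G = (3.71, 2.18), Z = (-3.71, -2.18). Equal radii place R and M the same way about B: R = B + 4.3·n = (17.4, -21.1), M = B − 4.3·n = (10.0, -25.4). So M.y = -25.4.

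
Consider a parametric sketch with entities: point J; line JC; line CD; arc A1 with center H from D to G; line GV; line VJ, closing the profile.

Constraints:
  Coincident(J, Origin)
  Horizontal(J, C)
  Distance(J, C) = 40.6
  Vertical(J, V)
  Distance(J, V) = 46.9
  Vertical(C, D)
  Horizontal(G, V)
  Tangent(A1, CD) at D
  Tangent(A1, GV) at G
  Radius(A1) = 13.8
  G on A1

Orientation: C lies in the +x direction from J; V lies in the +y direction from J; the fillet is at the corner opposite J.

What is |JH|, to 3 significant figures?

42.6

JV is vertical with |JV| = 46.9 and V on the +y side, so V = (0.00, 46.9). The virtual corner opposite J is at (40.6, 46.9). The tangent condition forces HD to be normal to CD and tangency of A1 to GV means the radius HG is perpendicular to GV, with radius 13.8, so the center H sits 13.8 in from both sides at H = (26.8, 33.1). Then |JH| = |H − J| = 42.6.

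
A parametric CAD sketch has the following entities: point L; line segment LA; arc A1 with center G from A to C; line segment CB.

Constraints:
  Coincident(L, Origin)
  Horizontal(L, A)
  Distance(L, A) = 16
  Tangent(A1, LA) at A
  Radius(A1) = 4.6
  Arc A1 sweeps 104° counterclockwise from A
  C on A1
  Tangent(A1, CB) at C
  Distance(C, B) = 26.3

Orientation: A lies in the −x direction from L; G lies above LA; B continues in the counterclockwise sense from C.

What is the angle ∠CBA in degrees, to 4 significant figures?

10.52°

On A1, A sits at bearing -90° from G; a 104° counterclockwise sweep puts C at bearing 14°, so C = G + 4.6·(cos 14°, sin 14°) = (-11.54, 5.713). A1 meets CB tangentially, so GC is at right angles to CB, so CB runs along (−sin 14°, cos 14°); with |CB| = 26.3, B = (-17.90, 31.23). Then cos ∠CBA = BC·BA / (|BC||BA|), giving 10.52°.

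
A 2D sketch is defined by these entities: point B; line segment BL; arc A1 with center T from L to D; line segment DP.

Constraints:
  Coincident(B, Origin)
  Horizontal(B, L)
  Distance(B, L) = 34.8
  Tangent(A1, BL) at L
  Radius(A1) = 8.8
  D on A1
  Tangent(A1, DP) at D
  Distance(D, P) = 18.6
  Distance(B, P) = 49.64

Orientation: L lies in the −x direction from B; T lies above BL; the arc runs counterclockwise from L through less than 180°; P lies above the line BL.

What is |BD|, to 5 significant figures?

31.812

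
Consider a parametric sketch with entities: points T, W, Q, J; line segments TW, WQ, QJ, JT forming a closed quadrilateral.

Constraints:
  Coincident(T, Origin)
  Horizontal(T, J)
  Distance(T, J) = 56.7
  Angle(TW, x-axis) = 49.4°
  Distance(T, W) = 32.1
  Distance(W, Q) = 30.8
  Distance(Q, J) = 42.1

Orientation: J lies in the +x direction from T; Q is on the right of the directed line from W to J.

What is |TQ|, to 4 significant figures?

16.11

T is at the origin; T and J share the same y with |TJ| = 56.7 and J in +x, so J = (56.7, 0). TW runs at 49.4° with |TW| = 32.1, so W = (20.89, 24.37). Q is determined by |WQ| = 30.8 and |QJ| = 42.1 together: it lies at the intersection of circle(W, 30.8) and circle(J, 42.1). With |WJ| = 43.32, the foot of the radical line on WJ is 12.15 from W and the perpendicular offset is √(30.8² − 12.15²) = 28.30. Taking the right-of-WJ solution: Q = (15.01, -5.861).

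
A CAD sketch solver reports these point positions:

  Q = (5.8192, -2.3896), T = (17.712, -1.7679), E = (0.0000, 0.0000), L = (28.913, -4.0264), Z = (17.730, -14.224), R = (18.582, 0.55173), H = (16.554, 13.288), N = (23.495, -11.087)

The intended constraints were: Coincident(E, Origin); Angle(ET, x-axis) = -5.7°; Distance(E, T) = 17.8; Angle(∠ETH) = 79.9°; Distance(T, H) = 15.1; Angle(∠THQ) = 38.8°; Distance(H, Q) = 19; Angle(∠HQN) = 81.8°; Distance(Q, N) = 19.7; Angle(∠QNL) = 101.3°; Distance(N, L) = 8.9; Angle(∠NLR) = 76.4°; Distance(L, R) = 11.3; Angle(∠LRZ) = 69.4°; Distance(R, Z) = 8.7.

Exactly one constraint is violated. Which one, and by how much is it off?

Distance(R, Z) = 8.7 — off by 6.10.

E = (0.00, 0.00) ✓; ET at -5.700° ✓; |ET| = 17.80 ✓; ∠ETH = 79.90° ✓; |TH| = 15.10 ✓; ∠THQ = 38.80° ✓; |HQ| = 19.00 ✓; ∠HQN = 81.80° ✓; |QN| = 19.70 ✓; ∠QNL = 101.3° ✓; |NL| = 8.900 ✓; ∠NLR = 76.40° ✓; |LR| = 11.30 ✓; ∠LRZ = 69.40° ✓; |RZ| = 14.80 ✗.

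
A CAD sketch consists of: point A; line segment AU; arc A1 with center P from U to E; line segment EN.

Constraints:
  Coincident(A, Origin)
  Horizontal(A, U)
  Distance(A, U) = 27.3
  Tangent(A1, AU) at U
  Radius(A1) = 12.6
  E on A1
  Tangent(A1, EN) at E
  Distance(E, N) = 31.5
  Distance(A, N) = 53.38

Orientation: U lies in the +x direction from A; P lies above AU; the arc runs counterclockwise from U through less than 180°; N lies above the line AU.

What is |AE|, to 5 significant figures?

42.666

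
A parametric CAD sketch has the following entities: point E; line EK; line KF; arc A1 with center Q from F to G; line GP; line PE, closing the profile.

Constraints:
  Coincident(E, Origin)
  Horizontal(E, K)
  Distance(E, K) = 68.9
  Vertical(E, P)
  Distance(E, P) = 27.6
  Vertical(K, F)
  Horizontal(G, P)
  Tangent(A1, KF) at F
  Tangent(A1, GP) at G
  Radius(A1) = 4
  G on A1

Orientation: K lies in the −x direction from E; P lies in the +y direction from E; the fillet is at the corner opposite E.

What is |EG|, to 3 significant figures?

70.5

The virtual corner opposite E is at (-68.9, 27.6). The tangent condition forces QF to be normal to KF and the tangent condition forces QG to be normal to GP, with radius 4.0, so the center Q sits 4.0 in from both sides at Q = (-64.9, 23.6). That places the tangent points at F = (-68.9, 23.6) on KF and G = (-64.9, 27.6) on GP. Then |EG| = |G − E| = 70.5.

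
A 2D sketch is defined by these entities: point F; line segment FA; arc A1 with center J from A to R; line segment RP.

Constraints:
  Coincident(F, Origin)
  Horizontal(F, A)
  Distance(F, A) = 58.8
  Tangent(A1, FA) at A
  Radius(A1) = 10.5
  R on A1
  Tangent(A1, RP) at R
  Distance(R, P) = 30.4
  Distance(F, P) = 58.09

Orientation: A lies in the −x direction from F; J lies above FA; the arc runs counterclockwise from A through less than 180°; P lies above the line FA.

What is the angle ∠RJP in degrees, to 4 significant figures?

70.95°

Checks: |JA| = 10.50 ✓; |JR| = 10.50 ✓; ∠(JR, RP) = 90.00° ✓; |RP| = 30.40 ✓; |FP| = 58.09 ✓.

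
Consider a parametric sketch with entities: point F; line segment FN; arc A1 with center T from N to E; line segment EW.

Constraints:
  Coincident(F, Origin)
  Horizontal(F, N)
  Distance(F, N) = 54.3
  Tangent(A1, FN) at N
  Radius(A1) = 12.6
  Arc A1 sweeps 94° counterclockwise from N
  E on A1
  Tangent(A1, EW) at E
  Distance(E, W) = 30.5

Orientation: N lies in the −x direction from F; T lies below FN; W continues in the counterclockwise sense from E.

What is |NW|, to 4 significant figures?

45.13

On A1, N sits at bearing 90° from T; a 94° counterclockwise sweep puts E at bearing 184°, so E = T + 12.6·(cos 184°, sin 184°) = (-66.87, -13.48). Tangency of A1 to EW means the radius TE is perpendicular to EW, so EW runs along (−sin 184°, cos 184°); with |EW| = 30.5, W = (-64.74, -43.90). Then |NW| = |W − N| = 45.13.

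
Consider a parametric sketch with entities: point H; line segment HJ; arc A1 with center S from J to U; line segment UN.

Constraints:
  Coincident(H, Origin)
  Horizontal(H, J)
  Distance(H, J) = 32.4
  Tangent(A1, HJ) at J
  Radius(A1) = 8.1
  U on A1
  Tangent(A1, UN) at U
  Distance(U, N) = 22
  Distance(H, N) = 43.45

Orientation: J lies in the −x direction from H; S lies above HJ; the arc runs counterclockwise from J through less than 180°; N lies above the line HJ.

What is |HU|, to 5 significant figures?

26.553

H is at the origin; H and J share the same y with |HJ| = 32.4 and J on the −x side, so J = (-32.400, 0.0000). Tangency of A1 to HJ means the radius SJ is perpendicular to HJ, so S = J + (0, 8.1) = (-32.400, 8.1000). Since SU ⟂ UN (tangency), |SN| = √(8.1² + 22.0²) = 23.444 regardless of where U sits on A1. So N lies on both circle(H, 43.45) and circle(S, 23.444); the above-HJ intersection is N = (-30.010, 31.422). U is the foot of the tangent from N: U = (-24.553, 10.109).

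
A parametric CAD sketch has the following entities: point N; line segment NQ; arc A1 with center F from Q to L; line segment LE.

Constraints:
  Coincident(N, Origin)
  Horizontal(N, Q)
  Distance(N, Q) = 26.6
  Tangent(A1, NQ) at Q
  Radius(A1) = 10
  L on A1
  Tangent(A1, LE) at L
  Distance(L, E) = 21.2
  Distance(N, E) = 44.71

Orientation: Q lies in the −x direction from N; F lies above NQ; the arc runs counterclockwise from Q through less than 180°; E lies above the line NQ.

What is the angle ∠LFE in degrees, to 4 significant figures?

64.75°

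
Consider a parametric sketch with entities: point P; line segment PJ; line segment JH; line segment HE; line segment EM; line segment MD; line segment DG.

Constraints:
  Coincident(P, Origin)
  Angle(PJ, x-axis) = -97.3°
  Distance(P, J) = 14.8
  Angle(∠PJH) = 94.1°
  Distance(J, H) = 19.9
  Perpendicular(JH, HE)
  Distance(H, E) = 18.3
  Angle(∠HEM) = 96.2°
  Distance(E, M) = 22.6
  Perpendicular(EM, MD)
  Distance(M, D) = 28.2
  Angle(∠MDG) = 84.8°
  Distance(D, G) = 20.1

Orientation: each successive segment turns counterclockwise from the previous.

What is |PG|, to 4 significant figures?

27.27

P is at the origin; PJ runs at -97.3° with length 14.8, so J = (-1.881, -14.68). ∠PJH = 94.1° gives JH at -11.40° from the x-axis; with |JH| = 19.9, H = (17.63, -18.61). JH ⟂ HE, so HE runs at 78.60°; with |HE| = 18.3, E = (21.24, -0.6745). ∠HEM = 96.2° gives EM at 162.4° from the x-axis; with |EM| = 22.6, M = (-0.2981, 6.159). EM ⟂ MD, so MD runs at -107.6°; with |MD| = 28.2, D = (-8.825, -20.72). ∠MDG = 84.8° gives DG at -12.40° from the x-axis; with |DG| = 20.1, G = (10.81, -25.04). Then |PG| = |G − P| = 27.27.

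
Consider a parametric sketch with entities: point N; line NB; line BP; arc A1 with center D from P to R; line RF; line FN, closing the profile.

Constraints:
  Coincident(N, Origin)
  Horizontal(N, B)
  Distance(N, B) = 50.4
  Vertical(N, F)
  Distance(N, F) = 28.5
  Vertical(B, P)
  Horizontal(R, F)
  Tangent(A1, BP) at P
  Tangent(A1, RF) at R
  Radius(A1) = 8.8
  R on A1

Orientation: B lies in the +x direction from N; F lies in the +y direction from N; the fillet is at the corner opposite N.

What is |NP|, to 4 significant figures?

54.11

N is at the origin; N and B share the same y with |NB| = 50.4 and B on the +x side, so B = (50.40, 0.000). N and F share the same x with |NF| = 28.5 and F on the +y side, so F = (0.000, 28.50). The virtual corner opposite N is at (50.40, 28.50). A1 meets BP tangentially, so DP is at right angles to BP and tangency of A1 to RF means the radius DR is perpendicular to RF, with radius 8.8, so the center D sits 8.8 in from both sides at D = (41.60, 19.70). That places the tangent points at P = (50.40, 19.70) on BP and R = (41.60, 28.50) on RF. Then |NP| = |P − N| = 54.11.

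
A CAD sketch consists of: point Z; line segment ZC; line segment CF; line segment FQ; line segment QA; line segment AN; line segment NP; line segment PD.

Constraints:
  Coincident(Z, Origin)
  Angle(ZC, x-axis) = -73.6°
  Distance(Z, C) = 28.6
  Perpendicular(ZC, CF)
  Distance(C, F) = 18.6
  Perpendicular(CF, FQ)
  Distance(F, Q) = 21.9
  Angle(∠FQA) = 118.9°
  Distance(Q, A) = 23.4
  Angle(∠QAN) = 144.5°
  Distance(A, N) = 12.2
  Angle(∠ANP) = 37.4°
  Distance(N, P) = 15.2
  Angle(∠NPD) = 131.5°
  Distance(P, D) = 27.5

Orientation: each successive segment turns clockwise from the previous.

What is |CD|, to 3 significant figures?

41.1

Z is at the origin; ZC runs at -73.6° with length 28.6, so C = (8.07, -27.4). ZC ⟂ CF, so CF runs at -164°; with |CF| = 18.6, F = (-9.77, -32.7). The perpendicularity gives FQ at right angles to CF, so FQ runs at 106°; with |FQ| = 21.9, Q = (-16.0, -11.7). ∠FQA = 118.9° gives QA at 45.3° from the x-axis; with |QA| = 23.4, A = (0.508, 4.95). ∠QAN = 144.5° gives AN at 9.80° from the x-axis; with |AN| = 12.2, N = (12.5, 7.03). ∠ANP = 37.4° gives NP at -133° from the x-axis; with |NP| = 15.2, P = (2.20, -4.12). ∠NPD = 131.5° gives PD at 179° from the x-axis; with |PD| = 27.5, D = (-25.3, -3.50). Then |CD| = |D − C| = 41.1.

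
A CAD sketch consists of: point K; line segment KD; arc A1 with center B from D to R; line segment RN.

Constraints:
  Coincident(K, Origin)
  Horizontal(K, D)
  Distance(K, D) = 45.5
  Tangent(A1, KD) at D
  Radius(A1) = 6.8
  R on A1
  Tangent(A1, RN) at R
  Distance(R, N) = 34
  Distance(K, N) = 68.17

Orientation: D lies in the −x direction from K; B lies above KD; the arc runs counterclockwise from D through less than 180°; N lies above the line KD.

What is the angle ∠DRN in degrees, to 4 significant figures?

121.3°

K is at the origin; KD is horizontal with |KD| = 45.5 and D on the −x side, so D = (-45.50, 0.000). A1 meets KD tangentially, so BD is at right angles to KD, so B = D + (0, 6.8) = (-45.50, 6.800). Since BR ⟂ RN (tangency), |BN| = √(6.8² + 34.0²) = 34.67 regardless of where R sits on A1. So N lies on both circle(K, 68.17) and circle(B, 34.67); the above-KD intersection is N = (-55.12, 40.11). R is the foot of the tangent from N: R = (-39.46, 9.931).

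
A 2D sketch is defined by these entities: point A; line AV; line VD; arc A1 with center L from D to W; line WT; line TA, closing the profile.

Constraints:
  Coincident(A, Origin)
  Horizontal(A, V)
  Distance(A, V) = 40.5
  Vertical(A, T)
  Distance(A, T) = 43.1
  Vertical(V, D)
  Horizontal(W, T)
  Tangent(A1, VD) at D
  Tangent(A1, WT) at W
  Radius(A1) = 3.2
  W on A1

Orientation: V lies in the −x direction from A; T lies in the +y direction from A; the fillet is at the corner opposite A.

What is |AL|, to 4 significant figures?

54.62

A is at the origin; AV is horizontal with |AV| = 40.5 and V on the −x side, so V = (-40.50, 0.000). AT is vertical with |AT| = 43.1 and T on the +y side, so T = (0.000, 43.10). The virtual corner opposite A is at (-40.50, 43.10). Since A1 is tangent to VD there, LD ⟂ VD and A1 meets WT tangentially, so LW is at right angles to WT, with radius 3.2, so the center L sits 3.2 in from both sides at L = (-37.30, 39.90). Then |AL| = |L − A| = 54.62.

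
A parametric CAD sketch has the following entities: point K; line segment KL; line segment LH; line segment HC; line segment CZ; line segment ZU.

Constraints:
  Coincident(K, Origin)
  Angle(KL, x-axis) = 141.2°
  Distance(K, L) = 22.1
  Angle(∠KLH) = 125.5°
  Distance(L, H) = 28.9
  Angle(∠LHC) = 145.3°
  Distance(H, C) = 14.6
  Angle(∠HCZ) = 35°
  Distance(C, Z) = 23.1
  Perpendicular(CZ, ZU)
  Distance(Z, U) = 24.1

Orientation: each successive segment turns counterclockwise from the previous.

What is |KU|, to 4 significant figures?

45.43

K is at the origin; KL runs at 141.2° with length 22.1, so L = (-17.22, 13.85). ∠KLH = 125.5° gives LH at -164.3° from the x-axis; with |LH| = 28.9, H = (-45.05, 6.028). ∠LHC = 145.3° gives HC at -129.6° from the x-axis; with |HC| = 14.6, C = (-54.35, -5.222). ∠HCZ = 35.0° gives CZ at 15.40° from the x-axis; with |CZ| = 23.1, Z = (-32.08, 0.9124). CZ is perpendicular to ZU, so ZU runs at 105.4°; with |ZU| = 24.1, U = (-38.48, 24.15). Then |KU| = |U − K| = 45.43.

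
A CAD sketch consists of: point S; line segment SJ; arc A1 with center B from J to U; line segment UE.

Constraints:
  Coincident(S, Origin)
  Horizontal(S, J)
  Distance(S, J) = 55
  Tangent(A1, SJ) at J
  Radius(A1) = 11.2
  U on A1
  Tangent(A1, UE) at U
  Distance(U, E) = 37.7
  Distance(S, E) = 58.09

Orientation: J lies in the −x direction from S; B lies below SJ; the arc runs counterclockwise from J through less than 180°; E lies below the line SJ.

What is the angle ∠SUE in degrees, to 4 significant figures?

61.49°

Checks: |BU| = 11.20 ✓; ∠(BU, UE) = 90.00° ✓; |UE| = 37.70 ✓; |SE| = 58.09 ✓.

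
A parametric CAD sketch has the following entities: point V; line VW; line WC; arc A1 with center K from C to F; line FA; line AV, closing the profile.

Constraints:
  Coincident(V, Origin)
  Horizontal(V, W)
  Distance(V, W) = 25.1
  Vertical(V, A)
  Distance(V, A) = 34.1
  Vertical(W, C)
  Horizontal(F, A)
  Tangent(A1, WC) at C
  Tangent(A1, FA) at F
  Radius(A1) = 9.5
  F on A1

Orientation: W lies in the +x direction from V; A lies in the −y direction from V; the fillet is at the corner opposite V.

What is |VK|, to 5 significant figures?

29.129

V is at the origin; V and W share the same y with |VW| = 25.1 and W on the +x side, so W = (25.100, 0.0000). V and A share the same x with |VA| = 34.1 and A on the −y side, so A = (0.0000, -34.100). The virtual corner opposite V is at (25.100, -34.100). A1 meets WC tangentially, so KC is at right angles to WC and A1 meets FA tangentially, so KF is at right angles to FA, with radius 9.5, so the center K sits 9.5 in from both sides at K = (15.600, -24.600). Then |VK| = |K − V| = 29.129.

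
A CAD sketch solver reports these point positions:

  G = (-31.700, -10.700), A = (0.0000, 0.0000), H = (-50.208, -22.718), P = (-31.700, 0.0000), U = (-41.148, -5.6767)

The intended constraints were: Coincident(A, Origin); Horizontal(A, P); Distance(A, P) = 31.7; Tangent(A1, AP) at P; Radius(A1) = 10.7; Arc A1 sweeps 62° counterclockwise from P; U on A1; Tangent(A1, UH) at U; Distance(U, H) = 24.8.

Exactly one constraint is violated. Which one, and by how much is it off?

Distance(U, H) = 24.8 — off by 5.50.

A = (0.00, 0.00) ✓; A.y = 0.00, P.y = 0.00 ✓; |AP| = 31.70 ✓; ∠(GP, PA) = 90.00° ✓; |GP| = 10.70 ✓; bearing(G→U) − bearing(G→P) = 62.00° ✓; |GU| = 10.70 ✓; ∠(GU, UH) = 90.00° ✓; |UH| = 19.30 ✗.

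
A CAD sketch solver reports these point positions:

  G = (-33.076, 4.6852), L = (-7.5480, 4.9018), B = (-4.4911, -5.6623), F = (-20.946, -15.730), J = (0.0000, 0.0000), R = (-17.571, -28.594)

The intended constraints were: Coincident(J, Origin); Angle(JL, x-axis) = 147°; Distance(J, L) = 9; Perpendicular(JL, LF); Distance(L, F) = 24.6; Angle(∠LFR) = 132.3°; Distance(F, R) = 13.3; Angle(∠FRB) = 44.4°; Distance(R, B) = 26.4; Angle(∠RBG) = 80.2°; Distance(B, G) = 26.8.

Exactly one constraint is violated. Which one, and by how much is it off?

Distance(B, G) = 26.8 — off by 3.60.

J = (0.00, 0.00) ✓; JL at 147.0° ✓; |JL| = 9.000 ✓; ∠(JL, LF) = 90.00° ✓; |LF| = 24.60 ✓; ∠LFR = 132.3° ✓; |FR| = 13.30 ✓; ∠FRB = 44.40° ✓; |RB| = 26.40 ✓; ∠RBG = 80.20° ✓; |BG| = 30.40 ✗.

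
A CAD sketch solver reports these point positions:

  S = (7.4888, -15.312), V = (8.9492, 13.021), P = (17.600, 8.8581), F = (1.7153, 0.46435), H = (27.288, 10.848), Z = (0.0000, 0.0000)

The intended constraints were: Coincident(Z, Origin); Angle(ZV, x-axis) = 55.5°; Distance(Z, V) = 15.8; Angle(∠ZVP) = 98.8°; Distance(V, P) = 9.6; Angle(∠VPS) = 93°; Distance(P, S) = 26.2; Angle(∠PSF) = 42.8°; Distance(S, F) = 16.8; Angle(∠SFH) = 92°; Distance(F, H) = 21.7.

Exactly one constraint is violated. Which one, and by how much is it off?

Distance(F, H) = 21.7 — off by 5.90.

Z = (0.00, 0.00) ✓; ZV at 55.50° ✓; |ZV| = 15.80 ✓; ∠ZVP = 98.80° ✓; |VP| = 9.600 ✓; ∠VPS = 93.00° ✓; |PS| = 26.20 ✓; ∠PSF = 42.80° ✓; |SF| = 16.80 ✓; ∠SFH = 92.00° ✓; |FH| = 27.60 ✗.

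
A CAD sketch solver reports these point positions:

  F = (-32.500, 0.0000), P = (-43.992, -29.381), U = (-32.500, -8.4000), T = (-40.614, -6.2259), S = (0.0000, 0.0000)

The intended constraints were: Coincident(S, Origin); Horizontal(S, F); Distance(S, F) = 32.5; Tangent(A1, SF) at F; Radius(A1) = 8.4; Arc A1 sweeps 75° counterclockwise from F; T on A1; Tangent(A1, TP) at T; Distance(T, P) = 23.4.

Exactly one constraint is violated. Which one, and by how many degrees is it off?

Tangent(A1, TP) at T — off by 6.70°.

S = (0.00, 0.00) ✓; S.y = 0.00, F.y = 0.00 ✓; |SF| = 32.50 ✓; ∠(UF, FS) = 90.00° ✓; |UF| = 8.400 ✓; bearing(U→T) − bearing(U→F) = 75.00° ✓; |UT| = 8.400 ✓; ∠(UT, TP) = 83.30° ✗; |TP| = 23.40 ✓.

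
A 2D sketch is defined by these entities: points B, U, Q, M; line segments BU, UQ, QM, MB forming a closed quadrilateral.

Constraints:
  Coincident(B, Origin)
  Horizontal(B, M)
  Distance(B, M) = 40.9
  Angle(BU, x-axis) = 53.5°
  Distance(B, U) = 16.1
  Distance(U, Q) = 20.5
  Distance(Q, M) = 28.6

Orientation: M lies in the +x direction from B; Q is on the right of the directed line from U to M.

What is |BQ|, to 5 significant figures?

15.076

Checks: |UQ| = 20.50 ✓; |QM| = 28.60 ✓.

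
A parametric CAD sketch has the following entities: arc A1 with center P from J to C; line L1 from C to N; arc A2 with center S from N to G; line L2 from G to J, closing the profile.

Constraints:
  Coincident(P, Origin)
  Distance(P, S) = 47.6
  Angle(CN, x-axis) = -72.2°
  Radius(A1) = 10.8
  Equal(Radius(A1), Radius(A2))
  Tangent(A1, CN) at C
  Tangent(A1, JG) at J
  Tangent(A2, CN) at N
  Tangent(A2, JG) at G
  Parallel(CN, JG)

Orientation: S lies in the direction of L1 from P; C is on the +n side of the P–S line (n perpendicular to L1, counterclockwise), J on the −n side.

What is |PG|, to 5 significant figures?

48.810

Tangency of A1 to both parallel lines with radius 10.8 puts C and J at P ± 10.8·n: C = (10.283, 3.3015), J = (-10.283, -3.3015). Equal radii place N and G the same way about S: N = S + 10.8·n = (24.834, -42.020), G = S − 10.8·n = (4.2681, -48.623). Then |PG| = |G − P| = 48.810.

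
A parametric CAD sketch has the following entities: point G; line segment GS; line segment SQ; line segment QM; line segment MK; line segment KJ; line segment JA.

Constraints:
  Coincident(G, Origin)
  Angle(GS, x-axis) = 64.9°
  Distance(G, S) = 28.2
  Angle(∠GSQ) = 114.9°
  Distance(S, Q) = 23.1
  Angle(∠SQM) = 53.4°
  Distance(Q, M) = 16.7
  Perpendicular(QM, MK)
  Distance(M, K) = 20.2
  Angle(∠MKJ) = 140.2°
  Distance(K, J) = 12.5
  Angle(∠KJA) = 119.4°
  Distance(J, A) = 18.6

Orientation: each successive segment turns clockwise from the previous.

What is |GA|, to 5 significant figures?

52.770

G is at the origin; GS runs at 64.9° with length 28.2, so S = (11.962, 25.537). ∠GSQ = 114.9° gives SQ at -0.20000° from the x-axis; with |SQ| = 23.1, Q = (35.062, 25.456). ∠SQM = 53.4° gives QM at -126.80° from the x-axis; with |QM| = 16.7, M = (25.059, 12.084). QM ⟂ MK, so MK runs at 143.20°; with |MK| = 20.2, K = (8.8838, 24.184). ∠MKJ = 140.2° gives KJ at 103.40° from the x-axis; with |KJ| = 12.5, J = (5.9870, 36.344). ∠KJA = 119.4° gives JA at 42.800° from the x-axis; with |JA| = 18.6, A = (19.634, 48.982). Then |GA| = |A − G| = 52.770.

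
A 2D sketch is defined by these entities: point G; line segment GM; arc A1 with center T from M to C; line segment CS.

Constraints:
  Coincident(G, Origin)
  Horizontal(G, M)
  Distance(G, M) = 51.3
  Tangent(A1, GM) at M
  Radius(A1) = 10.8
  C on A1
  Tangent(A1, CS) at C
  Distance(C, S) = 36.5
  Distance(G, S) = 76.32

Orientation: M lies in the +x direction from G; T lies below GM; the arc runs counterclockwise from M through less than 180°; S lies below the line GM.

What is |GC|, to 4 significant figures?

44.77

Checks: G = (0.00, 0.00) ✓; |TC| = 10.80 ✓; ∠(TC, CS) = 90.00° ✓; |CS| = 36.50 ✓; |GS| = 76.32 ✓.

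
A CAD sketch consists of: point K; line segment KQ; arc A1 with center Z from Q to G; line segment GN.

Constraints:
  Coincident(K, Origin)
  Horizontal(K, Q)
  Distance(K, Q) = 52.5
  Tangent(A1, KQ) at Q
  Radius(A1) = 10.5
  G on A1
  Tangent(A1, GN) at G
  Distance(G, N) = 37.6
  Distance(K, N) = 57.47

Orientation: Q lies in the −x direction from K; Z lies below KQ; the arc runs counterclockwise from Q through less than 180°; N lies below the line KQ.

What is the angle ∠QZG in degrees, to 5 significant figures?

131.99°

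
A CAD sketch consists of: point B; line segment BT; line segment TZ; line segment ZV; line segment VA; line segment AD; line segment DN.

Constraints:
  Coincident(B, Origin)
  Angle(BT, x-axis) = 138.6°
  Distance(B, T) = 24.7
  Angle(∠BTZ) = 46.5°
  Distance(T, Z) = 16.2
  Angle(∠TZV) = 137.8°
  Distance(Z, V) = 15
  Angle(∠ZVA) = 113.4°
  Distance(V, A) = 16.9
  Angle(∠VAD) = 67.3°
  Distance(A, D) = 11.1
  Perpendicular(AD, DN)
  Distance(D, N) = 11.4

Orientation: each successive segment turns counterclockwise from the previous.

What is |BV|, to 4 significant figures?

12.95

B is at the origin; BT runs at 138.6° with length 24.7, so T = (-18.53, 16.33). ∠BTZ = 46.5° gives TZ at -87.90° from the x-axis; with |TZ| = 16.2, Z = (-17.93, 0.1453). ∠TZV = 137.8° gives ZV at -45.70° from the x-axis; with |ZV| = 15.0, V = (-7.458, -10.59). Then |BV| = |V − B| = 12.95.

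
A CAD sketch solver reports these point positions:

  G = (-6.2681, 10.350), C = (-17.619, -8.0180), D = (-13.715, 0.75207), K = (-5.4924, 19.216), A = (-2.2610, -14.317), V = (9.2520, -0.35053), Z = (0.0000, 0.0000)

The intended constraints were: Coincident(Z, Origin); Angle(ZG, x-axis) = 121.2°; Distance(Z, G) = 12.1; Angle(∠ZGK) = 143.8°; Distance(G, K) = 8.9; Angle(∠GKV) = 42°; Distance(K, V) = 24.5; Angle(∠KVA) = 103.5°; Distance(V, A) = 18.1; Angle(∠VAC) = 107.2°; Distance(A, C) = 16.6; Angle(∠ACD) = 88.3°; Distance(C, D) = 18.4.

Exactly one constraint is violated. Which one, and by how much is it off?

Distance(C, D) = 18.4 — off by 8.80.

Z = (0.00, 0.00) ✓; ZG at 121.2° ✓; |ZG| = 12.10 ✓; ∠ZGK = 143.8° ✓; |GK| = 8.900 ✓; ∠GKV = 42.00° ✓; |KV| = 24.50 ✓; ∠KVA = 103.5° ✓; |VA| = 18.10 ✓; ∠VAC = 107.2° ✓; |AC| = 16.60 ✓; ∠ACD = 88.30° ✓; |CD| = 9.600 ✗.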